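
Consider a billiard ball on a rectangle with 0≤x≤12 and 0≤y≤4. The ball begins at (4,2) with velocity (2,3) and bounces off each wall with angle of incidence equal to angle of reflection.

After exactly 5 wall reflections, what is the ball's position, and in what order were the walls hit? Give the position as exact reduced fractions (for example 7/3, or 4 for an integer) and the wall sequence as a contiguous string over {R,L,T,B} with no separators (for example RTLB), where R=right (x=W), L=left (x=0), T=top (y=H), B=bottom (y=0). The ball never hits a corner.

Final position: (32/3,0)
Wall sequence: TBTRB

1. t=2/3 → T at (16/3,4); v=(2,-3)
2. t=4/3 → B at (8,0); v=(2,3)
3. t=4/3 → T at (32/3,4); v=(2,-3)
4. t=2/3 → R at (12,2); v=(-2,-3)
5. t=2/3 → B at (32/3,0); v=(-2,3)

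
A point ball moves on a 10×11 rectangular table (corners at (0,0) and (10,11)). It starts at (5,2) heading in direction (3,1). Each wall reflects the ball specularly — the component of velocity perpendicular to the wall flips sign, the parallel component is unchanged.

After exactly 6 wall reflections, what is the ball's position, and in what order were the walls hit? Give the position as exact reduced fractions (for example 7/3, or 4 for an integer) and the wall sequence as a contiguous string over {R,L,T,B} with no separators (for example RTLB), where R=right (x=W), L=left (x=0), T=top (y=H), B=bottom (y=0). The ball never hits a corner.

1. t=5/3 → R at (10,11/3); v=(-3,1)
2. t=10/3 → L at (0,7); v=(3,1)
3. t=10/3 → R at (10,31/3); v=(-3,1)
4. t=2/3 → T at (8,11); v=(-3,-1)
5. t=8/3 → L at (0,25/3); v=(3,-1)
6. t=10/3 → R at (10,5); v=(-3,-1)

Final position: (10,5)
Wall sequence: RLRTLR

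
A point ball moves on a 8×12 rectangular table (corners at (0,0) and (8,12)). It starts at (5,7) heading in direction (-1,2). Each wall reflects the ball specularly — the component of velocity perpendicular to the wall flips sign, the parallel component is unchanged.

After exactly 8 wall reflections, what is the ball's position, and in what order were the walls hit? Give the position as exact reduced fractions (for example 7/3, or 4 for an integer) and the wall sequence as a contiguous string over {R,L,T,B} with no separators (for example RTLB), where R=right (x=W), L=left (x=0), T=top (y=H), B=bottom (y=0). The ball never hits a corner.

Final position: (11/2,12)
Wall sequence: TLBRTBLT

1. t=5/2 → T at (5/2,12); v=(-1,-2)
2. t=5/2 → L at (0,7); v=(1,-2)
3. t=7/2 → B at (7/2,0); v=(1,2)
4. t=9/2 → R at (8,9); v=(-1,2)
5. t=3/2 → T at (13/2,12); v=(-1,-2)
6. t=6 → B at (1/2,0); v=(-1,2)
7. t=1/2 → L at (0,1); v=(1,2)
8. t=11/2 → T at (11/2,12); v=(1,-2)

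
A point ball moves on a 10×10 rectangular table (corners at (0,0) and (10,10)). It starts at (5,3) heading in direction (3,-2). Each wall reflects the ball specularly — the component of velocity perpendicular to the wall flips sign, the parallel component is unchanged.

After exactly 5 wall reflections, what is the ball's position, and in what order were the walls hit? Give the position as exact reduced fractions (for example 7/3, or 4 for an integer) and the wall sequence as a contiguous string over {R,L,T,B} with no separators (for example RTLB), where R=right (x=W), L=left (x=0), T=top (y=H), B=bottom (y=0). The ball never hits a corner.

1. t=3/2 → B at (19/2,0); v=(3,2)
2. t=1/6 → R at (10,1/3); v=(-3,2)
3. t=10/3 → L at (0,7); v=(3,2)
4. t=3/2 → T at (9/2,10); v=(3,-2)
5. t=11/6 → R at (10,19/3); v=(-3,-2)

Final position: (10,19/3)
Wall sequence: BRLTR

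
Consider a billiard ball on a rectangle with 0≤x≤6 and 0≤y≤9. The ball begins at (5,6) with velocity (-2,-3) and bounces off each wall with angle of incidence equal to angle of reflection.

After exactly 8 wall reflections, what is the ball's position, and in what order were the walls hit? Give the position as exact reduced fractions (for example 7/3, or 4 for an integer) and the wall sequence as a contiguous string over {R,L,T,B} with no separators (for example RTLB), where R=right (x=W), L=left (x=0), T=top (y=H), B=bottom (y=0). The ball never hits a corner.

1. t=2 → B at (1,0); v=(-2,3)
2. t=1/2 → L at (0,3/2); v=(2,3)
3. t=5/2 → T at (5,9); v=(2,-3)
4. t=1/2 → R at (6,15/2); v=(-2,-3)
5. t=5/2 → B at (1,0); v=(-2,3)
6. t=1/2 → L at (0,3/2); v=(2,3)
7. t=5/2 → T at (5,9); v=(2,-3)
8. t=1/2 → R at (6,15/2); v=(-2,-3)

Final position: (6,15/2)
Wall sequence: BLTRBLTR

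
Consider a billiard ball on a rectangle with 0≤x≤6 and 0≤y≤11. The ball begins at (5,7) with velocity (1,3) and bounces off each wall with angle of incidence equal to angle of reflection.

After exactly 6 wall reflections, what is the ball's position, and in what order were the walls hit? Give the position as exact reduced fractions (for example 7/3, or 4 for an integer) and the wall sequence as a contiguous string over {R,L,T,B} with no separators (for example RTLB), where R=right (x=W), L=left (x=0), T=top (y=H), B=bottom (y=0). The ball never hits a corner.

Final position: (16/3,0)
Wall sequence: RTBLTB

1. t=1 → R at (6,10); v=(-1,3)
2. t=1/3 → T at (17/3,11); v=(-1,-3)
3. t=11/3 → B at (2,0); v=(-1,3)
4. t=2 → L at (0,6); v=(1,3)
5. t=5/3 → T at (5/3,11); v=(1,-3)
6. t=11/3 → B at (16/3,0); v=(1,3)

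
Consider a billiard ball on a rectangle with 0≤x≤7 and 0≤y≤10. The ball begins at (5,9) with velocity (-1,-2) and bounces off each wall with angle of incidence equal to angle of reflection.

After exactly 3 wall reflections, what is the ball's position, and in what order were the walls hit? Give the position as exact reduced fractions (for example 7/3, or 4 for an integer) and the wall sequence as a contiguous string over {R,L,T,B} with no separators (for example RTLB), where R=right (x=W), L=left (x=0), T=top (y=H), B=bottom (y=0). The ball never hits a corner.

1. t=9/2 → B at (1/2,0); v=(-1,2)
2. t=1/2 → L at (0,1); v=(1,2)
3. t=9/2 → T at (9/2,10); v=(1,-2)

Final position: (9/2,10)
Wall sequence: BLT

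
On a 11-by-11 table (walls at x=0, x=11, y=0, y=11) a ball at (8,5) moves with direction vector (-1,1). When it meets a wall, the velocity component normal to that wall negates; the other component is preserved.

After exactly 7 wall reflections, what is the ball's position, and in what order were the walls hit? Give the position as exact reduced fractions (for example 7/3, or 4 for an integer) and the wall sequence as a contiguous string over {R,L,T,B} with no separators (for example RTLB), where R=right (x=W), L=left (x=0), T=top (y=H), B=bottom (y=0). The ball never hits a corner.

Final position: (9,0)
Wall sequence: TLBRTLB

1. t=6 → T at (2,11); v=(-1,-1)
2. t=2 → L at (0,9); v=(1,-1)
3. t=9 → B at (9,0); v=(1,1)
4. t=2 → R at (11,2); v=(-1,1)
5. t=9 → T at (2,11); v=(-1,-1)
6. t=2 → L at (0,9); v=(1,-1)
7. t=9 → B at (9,0); v=(1,1)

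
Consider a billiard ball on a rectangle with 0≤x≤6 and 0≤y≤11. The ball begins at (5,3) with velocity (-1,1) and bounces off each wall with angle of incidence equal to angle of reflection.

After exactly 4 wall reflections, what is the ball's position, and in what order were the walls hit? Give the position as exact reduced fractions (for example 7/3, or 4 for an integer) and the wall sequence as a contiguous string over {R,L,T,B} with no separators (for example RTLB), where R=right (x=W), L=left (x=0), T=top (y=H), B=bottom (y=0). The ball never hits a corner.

Final position: (0,2)
Wall sequence: LTRL

1. t=5 → L at (0,8); v=(1,1)
2. t=3 → T at (3,11); v=(1,-1)
3. t=3 → R at (6,8); v=(-1,-1)
4. t=6 → L at (0,2); v=(1,-1)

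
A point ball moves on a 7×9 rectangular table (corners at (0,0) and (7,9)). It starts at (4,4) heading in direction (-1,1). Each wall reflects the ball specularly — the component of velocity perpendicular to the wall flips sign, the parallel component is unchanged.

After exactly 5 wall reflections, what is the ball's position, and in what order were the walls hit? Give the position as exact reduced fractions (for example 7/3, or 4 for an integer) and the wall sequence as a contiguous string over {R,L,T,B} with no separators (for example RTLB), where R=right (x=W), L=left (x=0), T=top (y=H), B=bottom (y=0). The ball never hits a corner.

1. t=4 → L at (0,8); v=(1,1)
2. t=1 → T at (1,9); v=(1,-1)
3. t=6 → R at (7,3); v=(-1,-1)
4. t=3 → B at (4,0); v=(-1,1)
5. t=4 → L at (0,4); v=(1,1)

Final position: (0,4)
Wall sequence: LTRBL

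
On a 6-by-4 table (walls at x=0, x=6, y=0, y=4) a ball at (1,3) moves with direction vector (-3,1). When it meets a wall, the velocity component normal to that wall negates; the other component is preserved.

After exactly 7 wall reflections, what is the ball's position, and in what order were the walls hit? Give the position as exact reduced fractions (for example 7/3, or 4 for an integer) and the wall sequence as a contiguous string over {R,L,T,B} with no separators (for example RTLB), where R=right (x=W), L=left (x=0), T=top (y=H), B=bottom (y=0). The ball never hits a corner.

Final position: (0,10/3)
Wall sequence: LTRLBRL

1. t=1/3 → L at (0,10/3); v=(3,1)
2. t=2/3 → T at (2,4); v=(3,-1)
3. t=4/3 → R at (6,8/3); v=(-3,-1)
4. t=2 → L at (0,2/3); v=(3,-1)
5. t=2/3 → B at (2,0); v=(3,1)
6. t=4/3 → R at (6,4/3); v=(-3,1)
7. t=2 → L at (0,10/3); v=(3,1)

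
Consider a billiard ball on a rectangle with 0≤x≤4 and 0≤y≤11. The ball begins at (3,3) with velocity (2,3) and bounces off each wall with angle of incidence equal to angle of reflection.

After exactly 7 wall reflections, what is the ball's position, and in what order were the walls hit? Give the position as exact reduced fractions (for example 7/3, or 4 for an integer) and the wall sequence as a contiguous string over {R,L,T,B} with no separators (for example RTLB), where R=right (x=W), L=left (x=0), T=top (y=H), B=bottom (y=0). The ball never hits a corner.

Final position: (4,13/2)
Wall sequence: RLTRBLR

1. t=1/2 → R at (4,9/2); v=(-2,3)
2. t=2 → L at (0,21/2); v=(2,3)
3. t=1/6 → T at (1/3,11); v=(2,-3)
4. t=11/6 → R at (4,11/2); v=(-2,-3)
5. t=11/6 → B at (1/3,0); v=(-2,3)
6. t=1/6 → L at (0,1/2); v=(2,3)
7. t=2 → R at (4,13/2); v=(-2,3)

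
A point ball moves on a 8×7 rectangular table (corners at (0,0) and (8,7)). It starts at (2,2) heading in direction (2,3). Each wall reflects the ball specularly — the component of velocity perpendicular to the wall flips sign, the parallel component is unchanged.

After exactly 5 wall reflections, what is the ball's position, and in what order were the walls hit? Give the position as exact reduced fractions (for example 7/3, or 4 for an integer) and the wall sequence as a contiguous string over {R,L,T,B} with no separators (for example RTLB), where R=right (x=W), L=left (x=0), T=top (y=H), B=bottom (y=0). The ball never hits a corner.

Final position: (0,5)
Wall sequence: TRBTL

1. t=5/3 → T at (16/3,7); v=(2,-3)
2. t=4/3 → R at (8,3); v=(-2,-3)
3. t=1 → B at (6,0); v=(-2,3)
4. t=7/3 → T at (4/3,7); v=(-2,-3)
5. t=2/3 → L at (0,5); v=(2,-3)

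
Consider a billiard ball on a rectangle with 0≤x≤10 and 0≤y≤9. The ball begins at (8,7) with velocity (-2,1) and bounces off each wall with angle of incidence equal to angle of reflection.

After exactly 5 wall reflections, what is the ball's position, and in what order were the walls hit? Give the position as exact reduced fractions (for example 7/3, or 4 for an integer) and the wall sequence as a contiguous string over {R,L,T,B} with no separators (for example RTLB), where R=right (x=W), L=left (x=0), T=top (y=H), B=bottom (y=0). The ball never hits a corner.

1. t=2 → T at (4,9); v=(-2,-1)
2. t=2 → L at (0,7); v=(2,-1)
3. t=5 → R at (10,2); v=(-2,-1)
4. t=2 → B at (6,0); v=(-2,1)
5. t=3 → L at (0,3); v=(2,1)

Final position: (0,3)
Wall sequence: TLRBL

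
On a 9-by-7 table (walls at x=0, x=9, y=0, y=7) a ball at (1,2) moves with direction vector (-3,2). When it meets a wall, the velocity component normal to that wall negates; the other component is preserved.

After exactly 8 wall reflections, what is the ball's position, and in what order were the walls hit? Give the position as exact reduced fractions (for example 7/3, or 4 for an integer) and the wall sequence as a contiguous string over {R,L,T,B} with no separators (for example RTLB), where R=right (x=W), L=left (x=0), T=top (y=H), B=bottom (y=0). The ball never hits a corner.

Final position: (0,4/3)
Wall sequence: LTRBLRTL

1. t=1/3 → L at (0,8/3); v=(3,2)
2. t=13/6 → T at (13/2,7); v=(3,-2)
3. t=5/6 → R at (9,16/3); v=(-3,-2)
4. t=8/3 → B at (1,0); v=(-3,2)
5. t=1/3 → L at (0,2/3); v=(3,2)
6. t=3 → R at (9,20/3); v=(-3,2)
7. t=1/6 → T at (17/2,7); v=(-3,-2)
8. t=17/6 → L at (0,4/3); v=(3,-2)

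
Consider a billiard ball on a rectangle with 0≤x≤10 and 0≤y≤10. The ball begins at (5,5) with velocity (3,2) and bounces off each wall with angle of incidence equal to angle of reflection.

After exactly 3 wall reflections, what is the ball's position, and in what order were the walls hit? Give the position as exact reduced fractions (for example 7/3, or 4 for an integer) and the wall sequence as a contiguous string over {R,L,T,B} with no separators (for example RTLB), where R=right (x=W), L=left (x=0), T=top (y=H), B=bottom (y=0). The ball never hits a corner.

Final position: (0,5)
Wall sequence: RTL

1. t=5/3 → R at (10,25/3); v=(-3,2)
2. t=5/6 → T at (15/2,10); v=(-3,-2)
3. t=5/2 → L at (0,5); v=(3,-2)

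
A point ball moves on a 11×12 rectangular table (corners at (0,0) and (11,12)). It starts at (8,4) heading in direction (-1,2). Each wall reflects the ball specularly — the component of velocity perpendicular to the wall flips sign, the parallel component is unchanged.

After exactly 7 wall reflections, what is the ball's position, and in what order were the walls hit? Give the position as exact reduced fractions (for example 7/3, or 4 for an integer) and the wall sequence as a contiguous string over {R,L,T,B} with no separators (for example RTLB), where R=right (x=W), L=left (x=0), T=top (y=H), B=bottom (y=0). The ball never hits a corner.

Final position: (2,12)
Wall sequence: TLBTRBT

1. t=4 → T at (4,12); v=(-1,-2)
2. t=4 → L at (0,4); v=(1,-2)
3. t=2 → B at (2,0); v=(1,2)
4. t=6 → T at (8,12); v=(1,-2)
5. t=3 → R at (11,6); v=(-1,-2)
6. t=3 → B at (8,0); v=(-1,2)
7. t=6 → T at (2,12); v=(-1,-2)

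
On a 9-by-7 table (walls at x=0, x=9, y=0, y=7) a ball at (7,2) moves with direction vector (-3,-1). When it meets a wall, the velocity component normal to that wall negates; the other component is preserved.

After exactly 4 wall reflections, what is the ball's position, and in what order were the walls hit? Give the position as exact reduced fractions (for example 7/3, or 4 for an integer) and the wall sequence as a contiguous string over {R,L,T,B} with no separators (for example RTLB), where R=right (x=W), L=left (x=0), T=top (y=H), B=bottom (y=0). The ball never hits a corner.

Final position: (0,19/3)
Wall sequence: BLRL

1. t=2 → B at (1,0); v=(-3,1)
2. t=1/3 → L at (0,1/3); v=(3,1)
3. t=3 → R at (9,10/3); v=(-3,1)
4. t=3 → L at (0,19/3); v=(3,1)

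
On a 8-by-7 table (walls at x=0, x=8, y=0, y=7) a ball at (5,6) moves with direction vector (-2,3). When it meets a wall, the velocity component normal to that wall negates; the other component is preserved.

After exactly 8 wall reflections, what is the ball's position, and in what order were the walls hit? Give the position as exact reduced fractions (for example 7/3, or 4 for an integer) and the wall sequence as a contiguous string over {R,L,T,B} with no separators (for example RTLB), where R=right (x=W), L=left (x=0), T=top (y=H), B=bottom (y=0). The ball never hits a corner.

Final position: (0,9/2)
Wall sequence: TLBTRBTL

1. t=1/3 → T at (13/3,7); v=(-2,-3)
2. t=13/6 → L at (0,1/2); v=(2,-3)
3. t=1/6 → B at (1/3,0); v=(2,3)
4. t=7/3 → T at (5,7); v=(2,-3)
5. t=3/2 → R at (8,5/2); v=(-2,-3)
6. t=5/6 → B at (19/3,0); v=(-2,3)
7. t=7/3 → T at (5/3,7); v=(-2,-3)
8. t=5/6 → L at (0,9/2); v=(2,-3)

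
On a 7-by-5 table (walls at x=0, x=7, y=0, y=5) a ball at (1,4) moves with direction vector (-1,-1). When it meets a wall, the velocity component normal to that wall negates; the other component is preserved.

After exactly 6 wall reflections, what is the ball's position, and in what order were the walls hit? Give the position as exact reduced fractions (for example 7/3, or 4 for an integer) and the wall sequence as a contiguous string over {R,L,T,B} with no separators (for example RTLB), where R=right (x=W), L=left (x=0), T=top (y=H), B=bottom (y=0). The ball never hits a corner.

Final position: (0,1)
Wall sequence: LBRTBL

1. t=1 → L at (0,3); v=(1,-1)
2. t=3 → B at (3,0); v=(1,1)
3. t=4 → R at (7,4); v=(-1,1)
4. t=1 → T at (6,5); v=(-1,-1)
5. t=5 → B at (1,0); v=(-1,1)
6. t=1 → L at (0,1); v=(1,1)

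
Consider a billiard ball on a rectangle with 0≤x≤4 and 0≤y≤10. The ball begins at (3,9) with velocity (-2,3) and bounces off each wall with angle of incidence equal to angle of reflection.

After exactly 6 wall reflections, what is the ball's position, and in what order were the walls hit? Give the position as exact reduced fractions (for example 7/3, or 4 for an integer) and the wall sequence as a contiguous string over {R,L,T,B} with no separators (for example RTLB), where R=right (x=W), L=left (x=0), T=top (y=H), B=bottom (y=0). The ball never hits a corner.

Final position: (3,10)
Wall sequence: TLRBLT

1. t=1/3 → T at (7/3,10); v=(-2,-3)
2. t=7/6 → L at (0,13/2); v=(2,-3)
3. t=2 → R at (4,1/2); v=(-2,-3)
4. t=1/6 → B at (11/3,0); v=(-2,3)
5. t=11/6 → L at (0,11/2); v=(2,3)
6. t=3/2 → T at (3,10); v=(2,-3)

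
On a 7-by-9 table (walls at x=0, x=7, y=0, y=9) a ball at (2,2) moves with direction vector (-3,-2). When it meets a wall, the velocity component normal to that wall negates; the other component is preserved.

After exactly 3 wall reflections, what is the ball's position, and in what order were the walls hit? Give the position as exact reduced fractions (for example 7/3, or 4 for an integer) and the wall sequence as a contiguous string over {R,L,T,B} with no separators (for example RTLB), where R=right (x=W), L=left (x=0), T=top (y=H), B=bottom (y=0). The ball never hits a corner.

1. t=2/3 → L at (0,2/3); v=(3,-2)
2. t=1/3 → B at (1,0); v=(3,2)
3. t=2 → R at (7,4); v=(-3,2)

Final position: (7,4)
Wall sequence: LBR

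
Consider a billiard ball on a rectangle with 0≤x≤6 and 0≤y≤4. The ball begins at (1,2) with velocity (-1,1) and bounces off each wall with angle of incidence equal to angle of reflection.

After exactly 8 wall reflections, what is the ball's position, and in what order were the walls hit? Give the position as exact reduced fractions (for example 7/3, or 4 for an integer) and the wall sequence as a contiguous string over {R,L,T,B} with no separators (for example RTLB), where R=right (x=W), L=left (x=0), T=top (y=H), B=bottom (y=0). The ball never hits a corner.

1. t=1 → L at (0,3); v=(1,1)
2. t=1 → T at (1,4); v=(1,-1)
3. t=4 → B at (5,0); v=(1,1)
4. t=1 → R at (6,1); v=(-1,1)
5. t=3 → T at (3,4); v=(-1,-1)
6. t=3 → L at (0,1); v=(1,-1)
7. t=1 → B at (1,0); v=(1,1)
8. t=4 → T at (5,4); v=(1,-1)

Final position: (5,4)
Wall sequence: LTBRTLBT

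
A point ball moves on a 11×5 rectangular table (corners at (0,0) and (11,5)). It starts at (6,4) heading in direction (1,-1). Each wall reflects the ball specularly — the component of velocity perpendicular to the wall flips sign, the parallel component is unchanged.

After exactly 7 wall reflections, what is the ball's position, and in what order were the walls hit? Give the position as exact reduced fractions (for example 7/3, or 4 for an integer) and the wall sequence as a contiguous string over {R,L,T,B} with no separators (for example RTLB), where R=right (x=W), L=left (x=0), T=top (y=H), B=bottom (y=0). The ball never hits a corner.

Final position: (8,0)
Wall sequence: BRTBLTB

1. t=4 → B at (10,0); v=(1,1)
2. t=1 → R at (11,1); v=(-1,1)
3. t=4 → T at (7,5); v=(-1,-1)
4. t=5 → B at (2,0); v=(-1,1)
5. t=2 → L at (0,2); v=(1,1)
6. t=3 → T at (3,5); v=(1,-1)
7. t=5 → B at (8,0); v=(1,1)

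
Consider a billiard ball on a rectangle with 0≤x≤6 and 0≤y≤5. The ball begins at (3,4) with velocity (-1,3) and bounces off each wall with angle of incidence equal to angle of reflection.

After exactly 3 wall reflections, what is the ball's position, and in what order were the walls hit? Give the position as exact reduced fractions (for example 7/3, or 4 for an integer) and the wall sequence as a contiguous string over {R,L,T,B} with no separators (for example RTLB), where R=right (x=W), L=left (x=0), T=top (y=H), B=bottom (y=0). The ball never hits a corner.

1. t=1/3 → T at (8/3,5); v=(-1,-3)
2. t=5/3 → B at (1,0); v=(-1,3)
3. t=1 → L at (0,3); v=(1,3)

Final position: (0,3)
Wall sequence: TBL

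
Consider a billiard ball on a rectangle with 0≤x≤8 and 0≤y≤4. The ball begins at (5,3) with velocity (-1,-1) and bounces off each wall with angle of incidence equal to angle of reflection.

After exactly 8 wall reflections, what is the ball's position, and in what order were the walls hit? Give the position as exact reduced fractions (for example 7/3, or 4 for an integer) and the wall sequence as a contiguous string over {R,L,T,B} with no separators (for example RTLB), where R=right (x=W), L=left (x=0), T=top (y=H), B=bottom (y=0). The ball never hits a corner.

Final position: (0,2)
Wall sequence: BLTBRTBL

1. t=3 → B at (2,0); v=(-1,1)
2. t=2 → L at (0,2); v=(1,1)
3. t=2 → T at (2,4); v=(1,-1)
4. t=4 → B at (6,0); v=(1,1)
5. t=2 → R at (8,2); v=(-1,1)
6. t=2 → T at (6,4); v=(-1,-1)
7. t=4 → B at (2,0); v=(-1,1)
8. t=2 → L at (0,2); v=(1,1)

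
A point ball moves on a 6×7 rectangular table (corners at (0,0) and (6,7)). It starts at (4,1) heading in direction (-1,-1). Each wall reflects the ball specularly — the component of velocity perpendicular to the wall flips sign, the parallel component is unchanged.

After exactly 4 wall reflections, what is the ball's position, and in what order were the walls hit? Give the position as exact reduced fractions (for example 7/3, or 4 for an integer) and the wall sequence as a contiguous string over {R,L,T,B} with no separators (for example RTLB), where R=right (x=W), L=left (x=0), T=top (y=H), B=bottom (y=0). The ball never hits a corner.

1. t=1 → B at (3,0); v=(-1,1)
2. t=3 → L at (0,3); v=(1,1)
3. t=4 → T at (4,7); v=(1,-1)
4. t=2 → R at (6,5); v=(-1,-1)

Final position: (6,5)
Wall sequence: BLTR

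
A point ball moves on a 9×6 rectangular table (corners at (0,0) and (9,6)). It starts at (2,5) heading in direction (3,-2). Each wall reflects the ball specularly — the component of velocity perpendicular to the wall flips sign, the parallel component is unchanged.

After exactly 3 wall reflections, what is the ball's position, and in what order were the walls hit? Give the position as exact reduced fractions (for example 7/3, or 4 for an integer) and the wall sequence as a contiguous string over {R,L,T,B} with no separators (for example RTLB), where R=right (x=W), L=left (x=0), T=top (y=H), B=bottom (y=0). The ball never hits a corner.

Final position: (0,17/3)
Wall sequence: RBL

1. t=7/3 → R at (9,1/3); v=(-3,-2)
2. t=1/6 → B at (17/2,0); v=(-3,2)
3. t=17/6 → L at (0,17/3); v=(3,2)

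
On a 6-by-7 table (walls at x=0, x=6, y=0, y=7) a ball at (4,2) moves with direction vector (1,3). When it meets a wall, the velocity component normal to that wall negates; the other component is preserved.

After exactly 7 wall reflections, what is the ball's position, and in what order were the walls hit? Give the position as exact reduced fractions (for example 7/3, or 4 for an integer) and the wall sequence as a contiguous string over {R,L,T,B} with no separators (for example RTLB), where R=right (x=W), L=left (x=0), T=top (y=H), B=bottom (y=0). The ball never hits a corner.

1. t=5/3 → T at (17/3,7); v=(1,-3)
2. t=1/3 → R at (6,6); v=(-1,-3)
3. t=2 → B at (4,0); v=(-1,3)
4. t=7/3 → T at (5/3,7); v=(-1,-3)
5. t=5/3 → L at (0,2); v=(1,-3)
6. t=2/3 → B at (2/3,0); v=(1,3)
7. t=7/3 → T at (3,7); v=(1,-3)

Final position: (3,7)
Wall sequence: TRBTLBT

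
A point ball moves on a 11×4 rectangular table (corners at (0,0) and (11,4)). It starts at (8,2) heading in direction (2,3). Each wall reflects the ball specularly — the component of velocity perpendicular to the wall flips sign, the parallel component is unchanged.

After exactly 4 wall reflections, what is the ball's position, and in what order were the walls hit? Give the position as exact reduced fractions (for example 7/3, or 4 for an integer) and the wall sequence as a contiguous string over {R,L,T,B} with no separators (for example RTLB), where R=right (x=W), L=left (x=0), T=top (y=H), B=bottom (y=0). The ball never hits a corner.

Final position: (22/3,4)
Wall sequence: TRBT

1. t=2/3 → T at (28/3,4); v=(2,-3)
2. t=5/6 → R at (11,3/2); v=(-2,-3)
3. t=1/2 → B at (10,0); v=(-2,3)
4. t=4/3 → T at (22/3,4); v=(-2,-3)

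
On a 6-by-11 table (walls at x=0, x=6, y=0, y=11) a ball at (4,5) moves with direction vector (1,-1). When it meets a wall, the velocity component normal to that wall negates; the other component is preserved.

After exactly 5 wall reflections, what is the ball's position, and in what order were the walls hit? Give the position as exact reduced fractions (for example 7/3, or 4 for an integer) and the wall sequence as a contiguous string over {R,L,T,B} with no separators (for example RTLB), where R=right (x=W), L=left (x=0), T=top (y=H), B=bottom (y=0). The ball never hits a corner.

Final position: (4,11)
Wall sequence: RBLRT

1. t=2 → R at (6,3); v=(-1,-1)
2. t=3 → B at (3,0); v=(-1,1)
3. t=3 → L at (0,3); v=(1,1)
4. t=6 → R at (6,9); v=(-1,1)
5. t=2 → T at (4,11); v=(-1,-1)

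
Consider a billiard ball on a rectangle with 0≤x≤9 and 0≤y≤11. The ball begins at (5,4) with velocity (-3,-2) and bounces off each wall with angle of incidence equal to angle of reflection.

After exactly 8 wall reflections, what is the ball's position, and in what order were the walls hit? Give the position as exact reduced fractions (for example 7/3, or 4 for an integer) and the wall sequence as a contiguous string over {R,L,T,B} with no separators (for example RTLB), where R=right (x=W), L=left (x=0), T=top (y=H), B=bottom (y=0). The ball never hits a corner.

1. t=5/3 → L at (0,2/3); v=(3,-2)
2. t=1/3 → B at (1,0); v=(3,2)
3. t=8/3 → R at (9,16/3); v=(-3,2)
4. t=17/6 → T at (1/2,11); v=(-3,-2)
5. t=1/6 → L at (0,32/3); v=(3,-2)
6. t=3 → R at (9,14/3); v=(-3,-2)
7. t=7/3 → B at (2,0); v=(-3,2)
8. t=2/3 → L at (0,4/3); v=(3,2)

Final position: (0,4/3)
Wall sequence: LBRTLRBL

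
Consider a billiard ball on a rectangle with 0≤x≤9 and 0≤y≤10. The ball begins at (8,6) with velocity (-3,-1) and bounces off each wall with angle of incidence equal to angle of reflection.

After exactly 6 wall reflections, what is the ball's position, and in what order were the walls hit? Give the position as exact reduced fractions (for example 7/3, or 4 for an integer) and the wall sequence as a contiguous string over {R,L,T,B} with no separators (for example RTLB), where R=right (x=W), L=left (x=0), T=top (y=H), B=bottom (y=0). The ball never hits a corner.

Final position: (0,26/3)
Wall sequence: LRBLRL

1. t=8/3 → L at (0,10/3); v=(3,-1)
2. t=3 → R at (9,1/3); v=(-3,-1)
3. t=1/3 → B at (8,0); v=(-3,1)
4. t=8/3 → L at (0,8/3); v=(3,1)
5. t=3 → R at (9,17/3); v=(-3,1)
6. t=3 → L at (0,26/3); v=(3,1)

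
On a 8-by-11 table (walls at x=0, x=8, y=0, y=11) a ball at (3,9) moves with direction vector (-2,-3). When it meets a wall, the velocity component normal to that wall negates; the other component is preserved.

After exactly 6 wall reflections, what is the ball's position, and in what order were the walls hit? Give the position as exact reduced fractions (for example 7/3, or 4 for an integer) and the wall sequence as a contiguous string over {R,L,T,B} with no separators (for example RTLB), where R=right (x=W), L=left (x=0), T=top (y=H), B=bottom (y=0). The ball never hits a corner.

Final position: (5/3,0)
Wall sequence: LBRTLB

1. t=3/2 → L at (0,9/2); v=(2,-3)
2. t=3/2 → B at (3,0); v=(2,3)
3. t=5/2 → R at (8,15/2); v=(-2,3)
4. t=7/6 → T at (17/3,11); v=(-2,-3)
5. t=17/6 → L at (0,5/2); v=(2,-3)
6. t=5/6 → B at (5/3,0); v=(2,3)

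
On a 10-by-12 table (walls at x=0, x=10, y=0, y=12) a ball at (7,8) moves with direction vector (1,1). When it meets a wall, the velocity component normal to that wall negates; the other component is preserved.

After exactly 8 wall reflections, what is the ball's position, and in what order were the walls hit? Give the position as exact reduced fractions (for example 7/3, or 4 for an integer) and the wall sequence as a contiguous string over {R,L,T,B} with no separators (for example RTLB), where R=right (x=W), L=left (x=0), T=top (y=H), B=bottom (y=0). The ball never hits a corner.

1. t=3 → R at (10,11); v=(-1,1)
2. t=1 → T at (9,12); v=(-1,-1)
3. t=9 → L at (0,3); v=(1,-1)
4. t=3 → B at (3,0); v=(1,1)
5. t=7 → R at (10,7); v=(-1,1)
6. t=5 → T at (5,12); v=(-1,-1)
7. t=5 → L at (0,7); v=(1,-1)
8. t=7 → B at (7,0); v=(1,1)

Final position: (7,0)
Wall sequence: RTLBRTLB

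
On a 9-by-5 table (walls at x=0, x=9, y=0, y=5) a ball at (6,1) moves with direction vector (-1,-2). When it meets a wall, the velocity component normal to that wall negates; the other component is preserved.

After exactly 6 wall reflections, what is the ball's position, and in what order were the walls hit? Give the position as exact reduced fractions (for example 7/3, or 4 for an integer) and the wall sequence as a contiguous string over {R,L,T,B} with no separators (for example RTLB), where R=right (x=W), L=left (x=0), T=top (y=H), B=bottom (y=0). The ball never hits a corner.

Final position: (9/2,0)
Wall sequence: BTBLTB

1. t=1/2 → B at (11/2,0); v=(-1,2)
2. t=5/2 → T at (3,5); v=(-1,-2)
3. t=5/2 → B at (1/2,0); v=(-1,2)
4. t=1/2 → L at (0,1); v=(1,2)
5. t=2 → T at (2,5); v=(1,-2)
6. t=5/2 → B at (9/2,0); v=(1,2)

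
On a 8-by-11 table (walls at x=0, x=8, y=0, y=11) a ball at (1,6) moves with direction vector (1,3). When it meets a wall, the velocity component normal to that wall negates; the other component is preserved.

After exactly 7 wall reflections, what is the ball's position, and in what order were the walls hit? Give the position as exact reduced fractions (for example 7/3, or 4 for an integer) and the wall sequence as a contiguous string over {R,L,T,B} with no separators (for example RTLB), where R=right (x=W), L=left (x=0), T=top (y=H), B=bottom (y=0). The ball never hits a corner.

1. t=5/3 → T at (8/3,11); v=(1,-3)
2. t=11/3 → B at (19/3,0); v=(1,3)
3. t=5/3 → R at (8,5); v=(-1,3)
4. t=2 → T at (6,11); v=(-1,-3)
5. t=11/3 → B at (7/3,0); v=(-1,3)
6. t=7/3 → L at (0,7); v=(1,3)
7. t=4/3 → T at (4/3,11); v=(1,-3)

Final position: (4/3,11)
Wall sequence: TBRTBLT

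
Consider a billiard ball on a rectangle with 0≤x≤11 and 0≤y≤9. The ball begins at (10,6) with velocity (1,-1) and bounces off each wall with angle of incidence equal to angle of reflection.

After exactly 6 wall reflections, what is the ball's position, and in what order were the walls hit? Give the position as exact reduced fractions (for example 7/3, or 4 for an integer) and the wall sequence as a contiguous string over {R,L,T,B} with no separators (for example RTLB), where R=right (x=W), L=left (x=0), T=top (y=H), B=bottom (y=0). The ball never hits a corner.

1. t=1 → R at (11,5); v=(-1,-1)
2. t=5 → B at (6,0); v=(-1,1)
3. t=6 → L at (0,6); v=(1,1)
4. t=3 → T at (3,9); v=(1,-1)
5. t=8 → R at (11,1); v=(-1,-1)
6. t=1 → B at (10,0); v=(-1,1)

Final position: (10,0)
Wall sequence: RBLTRB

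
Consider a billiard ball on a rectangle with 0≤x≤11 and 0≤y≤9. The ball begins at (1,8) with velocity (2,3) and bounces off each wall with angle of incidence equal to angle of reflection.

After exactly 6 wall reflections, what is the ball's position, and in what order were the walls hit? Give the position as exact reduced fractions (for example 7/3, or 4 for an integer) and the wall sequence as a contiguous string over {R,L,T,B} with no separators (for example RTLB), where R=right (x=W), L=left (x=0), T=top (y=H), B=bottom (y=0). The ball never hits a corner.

1. t=1/3 → T at (5/3,9); v=(2,-3)
2. t=3 → B at (23/3,0); v=(2,3)
3. t=5/3 → R at (11,5); v=(-2,3)
4. t=4/3 → T at (25/3,9); v=(-2,-3)
5. t=3 → B at (7/3,0); v=(-2,3)
6. t=7/6 → L at (0,7/2); v=(2,3)

Final position: (0,7/2)
Wall sequence: TBRTBL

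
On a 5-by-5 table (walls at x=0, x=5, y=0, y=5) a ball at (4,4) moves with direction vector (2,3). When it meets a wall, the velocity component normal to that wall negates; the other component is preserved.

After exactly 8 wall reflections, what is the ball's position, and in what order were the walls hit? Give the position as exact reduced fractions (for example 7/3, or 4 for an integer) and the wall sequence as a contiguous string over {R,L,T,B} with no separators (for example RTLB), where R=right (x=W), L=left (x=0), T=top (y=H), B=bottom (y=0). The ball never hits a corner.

Final position: (2,5)
Wall sequence: TRBLTBRT

1. t=1/3 → T at (14/3,5); v=(2,-3)
2. t=1/6 → R at (5,9/2); v=(-2,-3)
3. t=3/2 → B at (2,0); v=(-2,3)
4. t=1 → L at (0,3); v=(2,3)
5. t=2/3 → T at (4/3,5); v=(2,-3)
6. t=5/3 → B at (14/3,0); v=(2,3)
7. t=1/6 → R at (5,1/2); v=(-2,3)
8. t=3/2 → T at (2,5); v=(-2,-3)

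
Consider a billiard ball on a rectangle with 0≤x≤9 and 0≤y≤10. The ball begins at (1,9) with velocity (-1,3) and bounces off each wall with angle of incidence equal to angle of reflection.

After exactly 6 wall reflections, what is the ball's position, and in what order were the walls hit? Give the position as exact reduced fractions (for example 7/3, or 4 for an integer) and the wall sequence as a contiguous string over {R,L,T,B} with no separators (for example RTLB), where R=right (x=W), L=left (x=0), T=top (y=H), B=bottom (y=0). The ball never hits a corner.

Final position: (26/3,0)
Wall sequence: TLBTRB

1. t=1/3 → T at (2/3,10); v=(-1,-3)
2. t=2/3 → L at (0,8); v=(1,-3)
3. t=8/3 → B at (8/3,0); v=(1,3)
4. t=10/3 → T at (6,10); v=(1,-3)
5. t=3 → R at (9,1); v=(-1,-3)
6. t=1/3 → B at (26/3,0); v=(-1,3)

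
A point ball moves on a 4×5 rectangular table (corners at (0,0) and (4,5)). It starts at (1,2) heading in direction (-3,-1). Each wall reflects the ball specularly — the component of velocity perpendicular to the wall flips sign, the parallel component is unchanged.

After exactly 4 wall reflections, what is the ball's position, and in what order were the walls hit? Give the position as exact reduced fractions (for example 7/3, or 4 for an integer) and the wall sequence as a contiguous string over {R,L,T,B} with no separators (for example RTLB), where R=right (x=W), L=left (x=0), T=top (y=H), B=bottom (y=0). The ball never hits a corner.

Final position: (0,1)
Wall sequence: LRBL

1. t=1/3 → L at (0,5/3); v=(3,-1)
2. t=4/3 → R at (4,1/3); v=(-3,-1)
3. t=1/3 → B at (3,0); v=(-3,1)
4. t=1 → L at (0,1); v=(3,1)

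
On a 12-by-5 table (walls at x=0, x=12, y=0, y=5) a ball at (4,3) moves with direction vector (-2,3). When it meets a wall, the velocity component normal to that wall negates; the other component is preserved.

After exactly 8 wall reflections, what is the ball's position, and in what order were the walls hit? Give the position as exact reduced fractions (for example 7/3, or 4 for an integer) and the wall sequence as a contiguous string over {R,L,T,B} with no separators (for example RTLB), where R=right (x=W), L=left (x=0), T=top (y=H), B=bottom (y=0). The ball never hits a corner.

1. t=2/3 → T at (8/3,5); v=(-2,-3)
2. t=4/3 → L at (0,1); v=(2,-3)
3. t=1/3 → B at (2/3,0); v=(2,3)
4. t=5/3 → T at (4,5); v=(2,-3)
5. t=5/3 → B at (22/3,0); v=(2,3)
6. t=5/3 → T at (32/3,5); v=(2,-3)
7. t=2/3 → R at (12,3); v=(-2,-3)
8. t=1 → B at (10,0); v=(-2,3)

Final position: (10,0)
Wall sequence: TLBTBTRB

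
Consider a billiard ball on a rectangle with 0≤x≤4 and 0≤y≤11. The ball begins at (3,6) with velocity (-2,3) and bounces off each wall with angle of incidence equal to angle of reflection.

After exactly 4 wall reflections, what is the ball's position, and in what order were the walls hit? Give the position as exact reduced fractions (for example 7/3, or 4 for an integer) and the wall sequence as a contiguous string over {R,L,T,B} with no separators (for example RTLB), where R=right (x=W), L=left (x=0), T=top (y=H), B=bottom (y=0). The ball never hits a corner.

Final position: (1/3,0)
Wall sequence: LTRB

1. t=3/2 → L at (0,21/2); v=(2,3)
2. t=1/6 → T at (1/3,11); v=(2,-3)
3. t=11/6 → R at (4,11/2); v=(-2,-3)
4. t=11/6 → B at (1/3,0); v=(-2,3)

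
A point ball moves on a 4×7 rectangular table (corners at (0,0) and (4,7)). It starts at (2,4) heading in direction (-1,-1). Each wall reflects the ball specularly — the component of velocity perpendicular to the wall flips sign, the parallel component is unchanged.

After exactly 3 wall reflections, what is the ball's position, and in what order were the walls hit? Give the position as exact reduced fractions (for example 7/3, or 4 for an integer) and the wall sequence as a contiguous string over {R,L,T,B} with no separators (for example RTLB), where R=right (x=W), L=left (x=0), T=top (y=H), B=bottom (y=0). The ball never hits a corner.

1. t=2 → L at (0,2); v=(1,-1)
2. t=2 → B at (2,0); v=(1,1)
3. t=2 → R at (4,2); v=(-1,1)

Final position: (4,2)
Wall sequence: LBR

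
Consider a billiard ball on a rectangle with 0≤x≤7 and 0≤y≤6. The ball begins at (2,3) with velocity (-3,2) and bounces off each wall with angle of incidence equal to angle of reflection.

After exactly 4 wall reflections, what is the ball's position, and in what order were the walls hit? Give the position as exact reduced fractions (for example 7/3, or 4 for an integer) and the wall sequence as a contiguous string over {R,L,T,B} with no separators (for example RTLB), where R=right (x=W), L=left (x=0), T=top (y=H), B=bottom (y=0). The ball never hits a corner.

1. t=2/3 → L at (0,13/3); v=(3,2)
2. t=5/6 → T at (5/2,6); v=(3,-2)
3. t=3/2 → R at (7,3); v=(-3,-2)
4. t=3/2 → B at (5/2,0); v=(-3,2)

Final position: (5/2,0)
Wall sequence: LTRB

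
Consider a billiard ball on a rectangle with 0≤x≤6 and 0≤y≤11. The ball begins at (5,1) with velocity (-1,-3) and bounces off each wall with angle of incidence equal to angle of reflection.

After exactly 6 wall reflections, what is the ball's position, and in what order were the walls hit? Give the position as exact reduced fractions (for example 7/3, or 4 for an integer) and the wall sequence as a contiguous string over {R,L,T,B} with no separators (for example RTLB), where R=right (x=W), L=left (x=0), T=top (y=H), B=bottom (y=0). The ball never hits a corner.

1. t=1/3 → B at (14/3,0); v=(-1,3)
2. t=11/3 → T at (1,11); v=(-1,-3)
3. t=1 → L at (0,8); v=(1,-3)
4. t=8/3 → B at (8/3,0); v=(1,3)
5. t=10/3 → R at (6,10); v=(-1,3)
6. t=1/3 → T at (17/3,11); v=(-1,-3)

Final position: (17/3,11)
Wall sequence: BTLBRT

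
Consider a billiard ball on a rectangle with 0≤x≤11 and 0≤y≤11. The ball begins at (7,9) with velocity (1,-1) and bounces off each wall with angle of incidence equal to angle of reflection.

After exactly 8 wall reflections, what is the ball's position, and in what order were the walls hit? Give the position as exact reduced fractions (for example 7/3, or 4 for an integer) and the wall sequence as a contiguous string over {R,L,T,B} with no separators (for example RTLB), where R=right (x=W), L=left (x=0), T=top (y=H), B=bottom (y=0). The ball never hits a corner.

Final position: (5,11)
Wall sequence: RBLTRBLT

1. t=4 → R at (11,5); v=(-1,-1)
2. t=5 → B at (6,0); v=(-1,1)
3. t=6 → L at (0,6); v=(1,1)
4. t=5 → T at (5,11); v=(1,-1)
5. t=6 → R at (11,5); v=(-1,-1)
6. t=5 → B at (6,0); v=(-1,1)
7. t=6 → L at (0,6); v=(1,1)
8. t=5 → T at (5,11); v=(1,-1)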